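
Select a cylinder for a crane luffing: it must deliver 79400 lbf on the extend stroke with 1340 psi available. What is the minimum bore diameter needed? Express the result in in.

Extension force acts on the full piston face: F = P × (π/4)D².
D = √(4F / (πP)) = √(4 × 79400 lbf / (π × 1340 psi))

D ≈ 8.69 in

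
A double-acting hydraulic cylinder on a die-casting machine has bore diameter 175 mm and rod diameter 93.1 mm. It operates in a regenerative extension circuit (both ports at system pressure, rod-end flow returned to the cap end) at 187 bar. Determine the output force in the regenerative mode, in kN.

With equal pressure on both faces, forces on the annular region cancel; the net push is pressure × rod cross-section.
Rod cross-section A_rod = π/4 × (93.1 mm)² = 6808 mm^2
F = P × A_rod

F ≈ 127 kN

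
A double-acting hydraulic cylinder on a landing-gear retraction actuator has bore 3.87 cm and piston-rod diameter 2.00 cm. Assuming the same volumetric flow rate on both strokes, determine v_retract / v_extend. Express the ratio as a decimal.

v_ret/v_ext ≈ 1.36

Cap-side area A_cap = π/4 × (3.87 cm)² = 11.76 cm^2
Rod-side annular area A_ann = π/4 × (3.87² − 2.00²) = 8.621 cm^2
For equal Q, v ∝ 1/A, so v_ret/v_ext = A_cap/A_ann.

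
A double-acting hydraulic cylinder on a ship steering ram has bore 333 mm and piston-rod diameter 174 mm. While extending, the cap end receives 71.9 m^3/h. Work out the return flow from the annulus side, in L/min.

Cap-side area A_cap = π/4 × (333 mm)² = 87090 mm^2
Rod-side annular area A_ann = π/4 × (333² − 174²) = 63310 mm^2
Piston speed v = Q_in/A_cap; rod-end outflow Q_out = v × A_ann = Q_in × A_ann/A_cap.

Q_out ≈ 871 L/min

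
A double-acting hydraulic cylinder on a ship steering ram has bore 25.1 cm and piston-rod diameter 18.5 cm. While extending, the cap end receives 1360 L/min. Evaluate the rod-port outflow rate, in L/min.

Cap-side area A_cap = π/4 × (25.1 cm)² = 494.8 cm^2
Rod-side annular area A_ann = π/4 × (25.1² − 18.5²) = 226.0 cm^2
Piston speed v = Q_in/A_cap; rod-end outflow Q_out = v × A_ann = Q_in × A_ann/A_cap.

Q_out ≈ 621 L/min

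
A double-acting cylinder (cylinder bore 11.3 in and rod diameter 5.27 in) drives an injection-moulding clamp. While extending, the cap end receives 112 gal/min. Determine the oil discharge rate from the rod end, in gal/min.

Cap-side area A_cap = π/4 × (11.3 in)² = 100.3 in^2
Rod-side annular area A_ann = π/4 × (11.3² − 5.27²) = 78.47 in^2
Piston speed v = Q_in/A_cap; rod-end outflow Q_out = v × A_ann = Q_in × A_ann/A_cap.

Q_out ≈ 87.6 gal/min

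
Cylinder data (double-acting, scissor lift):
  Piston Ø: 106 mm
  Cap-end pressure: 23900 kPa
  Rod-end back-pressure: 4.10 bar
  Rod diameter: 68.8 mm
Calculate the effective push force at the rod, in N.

F ≈ 2.09e5 N

Cap-side area A_cap = π/4 × (106 mm)² = 8825 mm^2
Rod-side annular area A_ann = π/4 × (106² − 68.8²) = 5107 mm^2
Net thrust = P_cap·A_cap − P_rod·A_ann = 2.109e5 N − 2094 N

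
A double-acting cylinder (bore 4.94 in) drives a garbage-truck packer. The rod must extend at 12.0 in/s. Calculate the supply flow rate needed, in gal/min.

Cap-side area A_cap = π/4 × (4.94 in)² = 19.17 in^2
Q = A × v

Q ≈ 59.7 gal/min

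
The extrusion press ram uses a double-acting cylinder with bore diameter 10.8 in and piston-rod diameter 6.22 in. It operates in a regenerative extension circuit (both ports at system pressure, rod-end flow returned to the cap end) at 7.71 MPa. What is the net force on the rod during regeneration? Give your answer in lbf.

With equal pressure on both faces, forces on the annular region cancel; the net push is pressure × rod cross-section.
Rod cross-section A_rod = π/4 × (6.22 in)² = 30.39 in^2
F = P × A_rod

F ≈ 34000 lbf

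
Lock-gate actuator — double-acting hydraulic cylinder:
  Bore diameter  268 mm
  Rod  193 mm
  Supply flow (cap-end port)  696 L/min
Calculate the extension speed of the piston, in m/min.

Cap-side area A_cap = π/4 × (268 mm)² = 56410 mm^2
v = Q / A

v ≈ 12.3 m/min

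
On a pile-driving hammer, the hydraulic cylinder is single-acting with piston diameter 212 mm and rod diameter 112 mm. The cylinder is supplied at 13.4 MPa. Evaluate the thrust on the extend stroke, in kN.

F ≈ 473 kN

Cap-side area A_cap = π/4 × (212 mm)² = 35300 mm^2
F = P × A_cap = 13.4 MPa × A_cap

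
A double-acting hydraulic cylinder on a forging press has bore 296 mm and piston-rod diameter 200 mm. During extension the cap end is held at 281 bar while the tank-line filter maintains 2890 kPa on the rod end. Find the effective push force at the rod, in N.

F ≈ 1.83e6 N

Cap-side area A_cap = π/4 × (296 mm)² = 68810 mm^2
Rod-side annular area A_ann = π/4 × (296² − 200²) = 37400 mm^2
Net thrust = P_cap·A_cap − P_rod·A_ann = 1.934e6 N − 1.081e5 N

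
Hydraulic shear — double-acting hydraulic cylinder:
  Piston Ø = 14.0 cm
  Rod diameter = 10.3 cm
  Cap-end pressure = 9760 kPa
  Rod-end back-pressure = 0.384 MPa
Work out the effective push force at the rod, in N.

Cap-side area A_cap = π/4 × (14.0 cm)² = 153.9 cm^2
Rod-side annular area A_ann = π/4 × (14.0² − 10.3²) = 70.62 cm^2
Net thrust = P_cap·A_cap − P_rod·A_ann = 1.502e5 N − 2712 N

F ≈ 1.48e5 N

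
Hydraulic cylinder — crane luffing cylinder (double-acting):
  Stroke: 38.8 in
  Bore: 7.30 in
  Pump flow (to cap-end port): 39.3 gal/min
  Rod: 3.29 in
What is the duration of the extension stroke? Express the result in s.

Cap-side area A_cap = π/4 × (7.30 in)² = 41.85 in^2
Swept volume V = A × L; t = V / Q = A·L / Q

t ≈ 10.7 s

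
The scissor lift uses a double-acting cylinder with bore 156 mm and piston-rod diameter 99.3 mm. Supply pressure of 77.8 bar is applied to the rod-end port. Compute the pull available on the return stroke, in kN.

F ≈ 88.5 kN

Rod-side annular area A_ann = π/4 × (156² − 99.3²) = 11370 mm^2
On retraction the pressure acts on the annular area (bore minus rod).
F = P × A_ann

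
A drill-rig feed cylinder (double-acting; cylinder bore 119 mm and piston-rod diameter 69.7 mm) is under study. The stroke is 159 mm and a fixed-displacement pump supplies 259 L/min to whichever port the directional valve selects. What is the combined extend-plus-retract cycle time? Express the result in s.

t ≈ 0.679 s

Cap-side area A_cap = π/4 × (119 mm)² = 11120 mm^2
Rod-side annular area A_ann = π/4 × (119² − 69.7²) = 7306 mm^2
t_ext = A_cap·L/Q = 0.4097 s
t_ret = A_ann·L/Q = 0.2691 s
t_cycle = t_ext + t_ret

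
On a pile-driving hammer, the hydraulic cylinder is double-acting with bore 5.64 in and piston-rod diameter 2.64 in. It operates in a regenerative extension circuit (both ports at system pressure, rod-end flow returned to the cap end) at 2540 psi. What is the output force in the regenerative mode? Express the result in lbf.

With equal pressure on both faces, forces on the annular region cancel; the net push is pressure × rod cross-section.
Rod cross-section A_rod = π/4 × (2.64 in)² = 5.474 in^2
F = P × A_rod

F ≈ 13900 lbf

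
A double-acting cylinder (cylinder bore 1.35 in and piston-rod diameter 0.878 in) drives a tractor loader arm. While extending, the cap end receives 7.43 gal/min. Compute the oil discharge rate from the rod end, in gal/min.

Cap-side area A_cap = π/4 × (1.35 in)² = 1.431 in^2
Rod-side annular area A_ann = π/4 × (1.35² − 0.878²) = 0.8259 in^2
Piston speed v = Q_in/A_cap; rod-end outflow Q_out = v × A_ann = Q_in × A_ann/A_cap.

Q_out ≈ 4.29 gal/min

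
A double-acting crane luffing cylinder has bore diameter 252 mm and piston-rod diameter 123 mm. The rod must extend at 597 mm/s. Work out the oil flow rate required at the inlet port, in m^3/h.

Q ≈ 107 m^3/h

Cap-side area A_cap = π/4 × (252 mm)² = 49880 mm^2
Q = A × v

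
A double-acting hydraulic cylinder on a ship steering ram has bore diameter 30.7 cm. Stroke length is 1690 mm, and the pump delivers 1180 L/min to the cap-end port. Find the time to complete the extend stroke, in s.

t ≈ 6.36 s

Cap-side area A_cap = π/4 × (30.7 cm)² = 740.2 cm^2
Swept volume V = A × L; t = V / Q = A·L / Q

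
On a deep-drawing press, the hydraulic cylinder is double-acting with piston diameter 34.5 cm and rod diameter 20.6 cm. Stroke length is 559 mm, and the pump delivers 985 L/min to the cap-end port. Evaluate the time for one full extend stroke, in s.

Cap-side area A_cap = π/4 × (34.5 cm)² = 934.8 cm^2
Swept volume V = A × L; t = V / Q = A·L / Q

t ≈ 3.18 s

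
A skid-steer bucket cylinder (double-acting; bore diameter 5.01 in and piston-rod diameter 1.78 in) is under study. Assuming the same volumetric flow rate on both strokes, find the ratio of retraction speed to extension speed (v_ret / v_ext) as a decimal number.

v_ret/v_ext ≈ 1.14

Cap-side area A_cap = π/4 × (5.01 in)² = 19.71 in^2
Rod-side annular area A_ann = π/4 × (5.01² − 1.78²) = 17.23 in^2
For equal Q, v ∝ 1/A, so v_ret/v_ext = A_cap/A_ann.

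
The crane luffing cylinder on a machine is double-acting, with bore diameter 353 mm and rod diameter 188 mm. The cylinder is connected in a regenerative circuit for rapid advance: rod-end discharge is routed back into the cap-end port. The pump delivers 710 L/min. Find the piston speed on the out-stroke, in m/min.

In regeneration the rod-end outflow joins the pump flow into the cap end, so the net volume the pump must supply per unit advance equals the rod cross-section area.
Rod cross-section A_rod = π/4 × (188 mm)² = 27760 mm^2
v = Q_pump / A_rod

v ≈ 25.6 m/min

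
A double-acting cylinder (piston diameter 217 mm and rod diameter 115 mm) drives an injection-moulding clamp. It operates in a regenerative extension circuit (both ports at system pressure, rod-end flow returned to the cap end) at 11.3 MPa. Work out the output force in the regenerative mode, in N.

With equal pressure on both faces, forces on the annular region cancel; the net push is pressure × rod cross-section.
Rod cross-section A_rod = π/4 × (115 mm)² = 10390 mm^2
F = P × A_rod

F ≈ 1.17e5 N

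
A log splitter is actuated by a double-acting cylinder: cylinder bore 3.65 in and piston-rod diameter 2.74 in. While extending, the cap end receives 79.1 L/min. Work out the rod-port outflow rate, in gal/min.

Cap-side area A_cap = π/4 × (3.65 in)² = 10.46 in^2
Rod-side annular area A_ann = π/4 × (3.65² − 2.74²) = 4.567 in^2
Piston speed v = Q_in/A_cap; rod-end outflow Q_out = v × A_ann = Q_in × A_ann/A_cap.

Q_out ≈ 9.12 gal/min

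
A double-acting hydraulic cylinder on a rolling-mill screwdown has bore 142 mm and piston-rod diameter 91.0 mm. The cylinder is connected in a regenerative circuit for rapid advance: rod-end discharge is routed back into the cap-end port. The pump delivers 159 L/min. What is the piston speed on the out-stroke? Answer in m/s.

In regeneration the rod-end outflow joins the pump flow into the cap end, so the net volume the pump must supply per unit advance equals the rod cross-section area.
Rod cross-section A_rod = π/4 × (91.0 mm)² = 6504 mm^2
v = Q_pump / A_rod

v ≈ 0.407 m/s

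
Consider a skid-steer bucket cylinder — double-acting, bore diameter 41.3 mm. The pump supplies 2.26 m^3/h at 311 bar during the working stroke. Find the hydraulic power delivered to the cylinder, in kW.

Hydraulic power = P × Q

W ≈ 19.5 kW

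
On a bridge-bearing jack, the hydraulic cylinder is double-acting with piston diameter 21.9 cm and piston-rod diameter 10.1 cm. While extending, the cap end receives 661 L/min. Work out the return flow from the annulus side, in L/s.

Q_out ≈ 8.67 L/s

Cap-side area A_cap = π/4 × (21.9 cm)² = 376.7 cm^2
Rod-side annular area A_ann = π/4 × (21.9² − 10.1²) = 296.6 cm^2
Piston speed v = Q_in/A_cap; rod-end outflow Q_out = v × A_ann = Q_in × A_ann/A_cap.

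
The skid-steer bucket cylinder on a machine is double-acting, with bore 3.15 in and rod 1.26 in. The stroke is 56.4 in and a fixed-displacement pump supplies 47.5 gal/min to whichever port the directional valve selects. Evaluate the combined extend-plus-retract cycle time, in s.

Cap-side area A_cap = π/4 × (3.15 in)² = 7.793 in^2
Rod-side annular area A_ann = π/4 × (3.15² − 1.26²) = 6.546 in^2
t_ext = A_cap·L/Q = 2.403 s
t_ret = A_ann·L/Q = 2.019 s
t_cycle = t_ext + t_ret

t ≈ 4.42 s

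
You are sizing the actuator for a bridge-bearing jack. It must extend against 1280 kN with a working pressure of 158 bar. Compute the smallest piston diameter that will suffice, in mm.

D ≈ 321 mm

Extension force acts on the full piston face: F = P × (π/4)D².
D = √(4F / (πP)) = √(4 × 1280 kN / (π × 158 bar))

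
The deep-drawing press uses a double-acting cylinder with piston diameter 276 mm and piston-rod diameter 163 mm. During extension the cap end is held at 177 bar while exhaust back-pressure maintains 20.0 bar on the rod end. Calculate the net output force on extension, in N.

F ≈ 9.81e5 N

Cap-side area A_cap = π/4 × (276 mm)² = 59830 mm^2
Rod-side annular area A_ann = π/4 × (276² − 163²) = 38960 mm^2
Net thrust = P_cap·A_cap − P_rod·A_ann = 1.059e6 N − 77920 N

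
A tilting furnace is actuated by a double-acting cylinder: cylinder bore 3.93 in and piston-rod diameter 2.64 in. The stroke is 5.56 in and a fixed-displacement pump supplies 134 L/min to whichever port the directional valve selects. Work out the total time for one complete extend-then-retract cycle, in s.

t ≈ 0.766 s

Cap-side area A_cap = π/4 × (3.93 in)² = 12.13 in^2
Rod-side annular area A_ann = π/4 × (3.93² − 2.64²) = 6.656 in^2
t_ext = A_cap·L/Q = 0.4949 s
t_ret = A_ann·L/Q = 0.2716 s
t_cycle = t_ext + t_ret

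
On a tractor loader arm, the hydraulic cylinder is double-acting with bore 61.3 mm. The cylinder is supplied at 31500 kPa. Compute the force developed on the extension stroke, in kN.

Cap-side area A_cap = π/4 × (61.3 mm)² = 2951 mm^2
F = P × A_cap = 31500 kPa × A_cap

F ≈ 93.0 kN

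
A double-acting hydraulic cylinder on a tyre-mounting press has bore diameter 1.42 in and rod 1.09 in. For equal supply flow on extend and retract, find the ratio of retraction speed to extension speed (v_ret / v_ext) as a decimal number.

v_ret/v_ext ≈ 2.43

Cap-side area A_cap = π/4 × (1.42 in)² = 1.584 in^2
Rod-side annular area A_ann = π/4 × (1.42² − 1.09²) = 0.6505 in^2
For equal Q, v ∝ 1/A, so v_ret/v_ext = A_cap/A_ann.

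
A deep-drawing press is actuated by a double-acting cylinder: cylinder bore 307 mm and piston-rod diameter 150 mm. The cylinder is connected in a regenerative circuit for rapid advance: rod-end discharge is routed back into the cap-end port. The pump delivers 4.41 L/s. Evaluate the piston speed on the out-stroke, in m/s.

v ≈ 0.250 m/s

In regeneration the rod-end outflow joins the pump flow into the cap end, so the net volume the pump must supply per unit advance equals the rod cross-section area.
Rod cross-section A_rod = π/4 × (150 mm)² = 17670 mm^2
v = Q_pump / A_rod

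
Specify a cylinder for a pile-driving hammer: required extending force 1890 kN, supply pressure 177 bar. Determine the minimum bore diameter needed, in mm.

D ≈ 369 mm

Extension force acts on the full piston face: F = P × (π/4)D².
D = √(4F / (πP)) = √(4 × 1890 kN / (π × 177 bar))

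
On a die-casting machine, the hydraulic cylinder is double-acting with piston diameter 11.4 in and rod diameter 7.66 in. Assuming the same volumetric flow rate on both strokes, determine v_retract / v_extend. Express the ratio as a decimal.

v_ret/v_ext ≈ 1.82

Cap-side area A_cap = π/4 × (11.4 in)² = 102.1 in^2
Rod-side annular area A_ann = π/4 × (11.4² − 7.66²) = 55.99 in^2
For equal Q, v ∝ 1/A, so v_ret/v_ext = A_cap/A_ann.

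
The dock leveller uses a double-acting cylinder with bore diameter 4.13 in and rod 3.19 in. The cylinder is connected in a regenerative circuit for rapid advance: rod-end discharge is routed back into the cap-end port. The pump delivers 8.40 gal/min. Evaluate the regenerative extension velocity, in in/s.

v ≈ 4.05 in/s

In regeneration the rod-end outflow joins the pump flow into the cap end, so the net volume the pump must supply per unit advance equals the rod cross-section area.
Rod cross-section A_rod = π/4 × (3.19 in)² = 7.992 in^2
v = Q_pump / A_rod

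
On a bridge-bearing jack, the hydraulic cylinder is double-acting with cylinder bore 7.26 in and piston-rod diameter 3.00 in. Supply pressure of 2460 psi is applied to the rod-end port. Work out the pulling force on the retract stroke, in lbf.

Rod-side annular area A_ann = π/4 × (7.26² − 3.00²) = 34.33 in^2
On retraction the pressure acts on the annular area (bore minus rod).
F = P × A_ann

F ≈ 84400 lbf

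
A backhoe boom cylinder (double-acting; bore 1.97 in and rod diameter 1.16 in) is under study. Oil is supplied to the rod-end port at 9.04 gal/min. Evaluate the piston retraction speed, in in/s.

v ≈ 17.5 in/s

Rod-side annular area A_ann = π/4 × (1.97² − 1.16²) = 1.991 in^2
Flow into the rod-end port fills the annular volume.
v = Q / A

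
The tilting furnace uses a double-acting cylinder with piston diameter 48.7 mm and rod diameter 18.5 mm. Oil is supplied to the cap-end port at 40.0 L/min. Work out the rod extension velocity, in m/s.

Cap-side area A_cap = π/4 × (48.7 mm)² = 1863 mm^2
v = Q / A

v ≈ 0.358 m/s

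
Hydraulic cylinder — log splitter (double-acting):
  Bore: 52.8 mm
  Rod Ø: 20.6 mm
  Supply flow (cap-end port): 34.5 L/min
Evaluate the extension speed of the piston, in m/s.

Cap-side area A_cap = π/4 × (52.8 mm)² = 2190 mm^2
v = Q / A

v ≈ 0.263 m/s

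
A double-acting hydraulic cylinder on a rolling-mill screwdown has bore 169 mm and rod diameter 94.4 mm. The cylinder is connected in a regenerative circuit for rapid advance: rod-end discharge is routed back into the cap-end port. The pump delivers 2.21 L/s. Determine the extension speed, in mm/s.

v ≈ 316 mm/s

In regeneration the rod-end outflow joins the pump flow into the cap end, so the net volume the pump must supply per unit advance equals the rod cross-section area.
Rod cross-section A_rod = π/4 × (94.4 mm)² = 6999 mm^2
v = Q_pump / A_rod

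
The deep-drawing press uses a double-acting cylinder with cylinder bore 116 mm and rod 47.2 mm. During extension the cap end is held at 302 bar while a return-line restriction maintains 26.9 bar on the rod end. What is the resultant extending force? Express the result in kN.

F ≈ 295 kN

Cap-side area A_cap = π/4 × (116 mm)² = 10570 mm^2
Rod-side annular area A_ann = π/4 × (116² − 47.2²) = 8819 mm^2
Net thrust = P_cap·A_cap − P_rod·A_ann = 319.2 kN − 23.72 kN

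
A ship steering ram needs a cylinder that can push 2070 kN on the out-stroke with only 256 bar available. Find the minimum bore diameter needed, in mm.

D ≈ 321 mm

Extension force acts on the full piston face: F = P × (π/4)D².
D = √(4F / (πP)) = √(4 × 2070 kN / (π × 256 bar))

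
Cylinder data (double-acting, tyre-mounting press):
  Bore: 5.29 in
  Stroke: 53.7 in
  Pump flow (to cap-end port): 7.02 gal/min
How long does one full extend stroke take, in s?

t ≈ 43.7 s

Cap-side area A_cap = π/4 × (5.29 in)² = 21.98 in^2
Swept volume V = A × L; t = V / Q = A·L / Q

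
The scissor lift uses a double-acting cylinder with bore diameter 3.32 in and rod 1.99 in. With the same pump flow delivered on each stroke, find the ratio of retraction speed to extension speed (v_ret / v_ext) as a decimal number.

Cap-side area A_cap = π/4 × (3.32 in)² = 8.657 in^2
Rod-side annular area A_ann = π/4 × (3.32² − 1.99²) = 5.547 in^2
For equal Q, v ∝ 1/A, so v_ret/v_ext = A_cap/A_ann.

v_ret/v_ext ≈ 1.56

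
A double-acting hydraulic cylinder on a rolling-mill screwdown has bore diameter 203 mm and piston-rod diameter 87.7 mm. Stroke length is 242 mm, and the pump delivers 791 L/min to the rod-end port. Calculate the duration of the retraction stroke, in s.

Rod-side annular area A_ann = π/4 × (203² − 87.7²) = 26320 mm^2
Swept volume V = A × L; t = V / Q = A·L / Q

t ≈ 0.483 s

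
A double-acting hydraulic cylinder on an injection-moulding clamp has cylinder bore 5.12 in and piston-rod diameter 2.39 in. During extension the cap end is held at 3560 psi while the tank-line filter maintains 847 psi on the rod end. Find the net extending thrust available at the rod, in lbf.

F ≈ 59700 lbf

Cap-side area A_cap = π/4 × (5.12 in)² = 20.59 in^2
Rod-side annular area A_ann = π/4 × (5.12² − 2.39²) = 16.10 in^2
Net thrust = P_cap·A_cap − P_rod·A_ann = 73300 lbf − 13640 lbf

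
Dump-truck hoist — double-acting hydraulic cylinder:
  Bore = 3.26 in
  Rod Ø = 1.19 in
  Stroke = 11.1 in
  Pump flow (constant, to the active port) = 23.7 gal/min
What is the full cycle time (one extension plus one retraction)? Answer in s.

t ≈ 1.90 s

Cap-side area A_cap = π/4 × (3.26 in)² = 8.347 in^2
Rod-side annular area A_ann = π/4 × (3.26² − 1.19²) = 7.235 in^2
t_ext = A_cap·L/Q = 1.015 s
t_ret = A_ann·L/Q = 0.8801 s
t_cycle = t_ext + t_ret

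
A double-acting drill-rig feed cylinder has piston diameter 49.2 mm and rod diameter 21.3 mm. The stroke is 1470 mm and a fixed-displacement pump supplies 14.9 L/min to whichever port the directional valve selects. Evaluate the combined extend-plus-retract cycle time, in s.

t ≈ 20.4 s

Cap-side area A_cap = π/4 × (49.2 mm)² = 1901 mm^2
Rod-side annular area A_ann = π/4 × (49.2² − 21.3²) = 1545 mm^2
t_ext = A_cap·L/Q = 11.25 s
t_ret = A_ann·L/Q = 9.145 s
t_cycle = t_ext + t_ret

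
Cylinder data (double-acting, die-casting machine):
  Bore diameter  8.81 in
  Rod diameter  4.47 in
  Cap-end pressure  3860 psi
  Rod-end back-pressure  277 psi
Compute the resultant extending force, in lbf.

Cap-side area A_cap = π/4 × (8.81 in)² = 60.96 in^2
Rod-side annular area A_ann = π/4 × (8.81² − 4.47²) = 45.27 in^2
Net thrust = P_cap·A_cap − P_rod·A_ann = 2.353e5 lbf − 12540 lbf

F ≈ 2.23e5 lbf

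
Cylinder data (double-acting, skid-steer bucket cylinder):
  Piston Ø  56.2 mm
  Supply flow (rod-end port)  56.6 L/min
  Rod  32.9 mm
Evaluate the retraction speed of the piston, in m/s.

Rod-side annular area A_ann = π/4 × (56.2² − 32.9²) = 1631 mm^2
Flow into the rod-end port fills the annular volume.
v = Q / A

v ≈ 0.579 m/s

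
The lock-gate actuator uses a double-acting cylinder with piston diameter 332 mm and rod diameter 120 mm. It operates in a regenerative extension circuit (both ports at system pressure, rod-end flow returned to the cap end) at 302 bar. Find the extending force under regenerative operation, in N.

F ≈ 3.42e5 N

With equal pressure on both faces, forces on the annular region cancel; the net push is pressure × rod cross-section.
Rod cross-section A_rod = π/4 × (120 mm)² = 11310 mm^2
F = P × A_rod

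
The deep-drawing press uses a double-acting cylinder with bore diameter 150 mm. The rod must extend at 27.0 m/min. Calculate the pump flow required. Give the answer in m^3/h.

Q ≈ 28.6 m^3/h

Cap-side area A_cap = π/4 × (150 mm)² = 17670 mm^2
Q = A × v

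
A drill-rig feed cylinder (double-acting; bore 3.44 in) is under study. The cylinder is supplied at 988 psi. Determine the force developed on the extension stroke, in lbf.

F ≈ 9180 lbf

Cap-side area A_cap = π/4 × (3.44 in)² = 9.294 in^2
F = P × A_cap = 988 psi × A_cap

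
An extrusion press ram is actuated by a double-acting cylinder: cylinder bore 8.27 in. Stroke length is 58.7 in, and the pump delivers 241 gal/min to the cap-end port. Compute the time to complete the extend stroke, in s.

t ≈ 3.40 s

Cap-side area A_cap = π/4 × (8.27 in)² = 53.72 in^2
Swept volume V = A × L; t = V / Q = A·L / Q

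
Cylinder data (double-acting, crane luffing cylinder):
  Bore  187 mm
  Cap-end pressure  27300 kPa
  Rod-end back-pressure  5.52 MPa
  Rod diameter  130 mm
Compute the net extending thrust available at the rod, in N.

F ≈ 6.71e5 N

Cap-side area A_cap = π/4 × (187 mm)² = 27460 mm^2
Rod-side annular area A_ann = π/4 × (187² − 130²) = 14190 mm^2
Net thrust = P_cap·A_cap − P_rod·A_ann = 7.498e5 N − 78340 N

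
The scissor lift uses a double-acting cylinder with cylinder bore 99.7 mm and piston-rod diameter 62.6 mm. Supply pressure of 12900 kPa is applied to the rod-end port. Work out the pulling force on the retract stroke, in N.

F ≈ 61000 N

Rod-side annular area A_ann = π/4 × (99.7² − 62.6²) = 4729 mm^2
On retraction the pressure acts on the annular area (bore minus rod).
F = P × A_ann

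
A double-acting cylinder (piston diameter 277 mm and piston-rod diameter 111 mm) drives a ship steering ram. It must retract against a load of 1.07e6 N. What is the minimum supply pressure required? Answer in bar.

P ≈ 212 bar

Rod-side annular area A_ann = π/4 × (277² − 111²) = 50590 mm^2
Retraction: pressure acts on the annular area.
P = F / A = 1.07e6 N / A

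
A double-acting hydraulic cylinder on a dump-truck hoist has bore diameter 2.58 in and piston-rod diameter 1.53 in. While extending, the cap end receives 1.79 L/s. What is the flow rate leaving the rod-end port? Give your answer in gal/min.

Q_out ≈ 18.4 gal/min

Cap-side area A_cap = π/4 × (2.58 in)² = 5.228 in^2
Rod-side annular area A_ann = π/4 × (2.58² − 1.53²) = 3.389 in^2
Piston speed v = Q_in/A_cap; rod-end outflow Q_out = v × A_ann = Q_in × A_ann/A_cap.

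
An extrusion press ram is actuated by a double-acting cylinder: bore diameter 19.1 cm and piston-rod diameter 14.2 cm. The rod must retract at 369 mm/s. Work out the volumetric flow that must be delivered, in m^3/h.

Q ≈ 17.0 m^3/h

Rod-side annular area A_ann = π/4 × (19.1² − 14.2²) = 128.2 cm^2
Q = A × v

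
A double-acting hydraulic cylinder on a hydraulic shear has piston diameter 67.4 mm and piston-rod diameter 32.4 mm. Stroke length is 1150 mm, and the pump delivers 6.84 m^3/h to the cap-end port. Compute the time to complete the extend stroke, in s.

Cap-side area A_cap = π/4 × (67.4 mm)² = 3568 mm^2
Swept volume V = A × L; t = V / Q = A·L / Q

t ≈ 2.16 s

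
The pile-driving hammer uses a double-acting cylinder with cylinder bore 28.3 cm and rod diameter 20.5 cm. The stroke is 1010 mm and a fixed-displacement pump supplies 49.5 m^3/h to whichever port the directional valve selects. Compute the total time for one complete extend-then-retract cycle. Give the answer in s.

t ≈ 6.82 s

Cap-side area A_cap = π/4 × (28.3 cm)² = 629.0 cm^2
Rod-side annular area A_ann = π/4 × (28.3² − 20.5²) = 299.0 cm^2
t_ext = A_cap·L/Q = 4.620 s
t_ret = A_ann·L/Q = 2.196 s
t_cycle = t_ext + t_ret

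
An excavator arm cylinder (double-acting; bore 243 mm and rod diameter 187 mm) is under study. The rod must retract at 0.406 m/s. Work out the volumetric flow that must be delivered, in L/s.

Q ≈ 7.68 L/s

Rod-side annular area A_ann = π/4 × (243² − 187²) = 18910 mm^2
Q = A × v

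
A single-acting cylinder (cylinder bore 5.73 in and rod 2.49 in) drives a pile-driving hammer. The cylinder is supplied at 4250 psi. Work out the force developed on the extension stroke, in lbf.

F ≈ 1.10e5 lbf

Cap-side area A_cap = π/4 × (5.73 in)² = 25.79 in^2
F = P × A_cap = 4250 psi × A_cap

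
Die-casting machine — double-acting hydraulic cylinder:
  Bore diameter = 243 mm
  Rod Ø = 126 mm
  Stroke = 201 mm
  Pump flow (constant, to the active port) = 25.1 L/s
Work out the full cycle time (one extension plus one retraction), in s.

Cap-side area A_cap = π/4 × (243 mm)² = 46380 mm^2
Rod-side annular area A_ann = π/4 × (243² − 126²) = 33910 mm^2
t_ext = A_cap·L/Q = 0.3714 s
t_ret = A_ann·L/Q = 0.2715 s
t_cycle = t_ext + t_ret

t ≈ 0.643 s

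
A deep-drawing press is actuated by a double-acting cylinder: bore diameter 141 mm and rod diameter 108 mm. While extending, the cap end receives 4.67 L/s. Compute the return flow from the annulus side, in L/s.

Cap-side area A_cap = π/4 × (141 mm)² = 15610 mm^2
Rod-side annular area A_ann = π/4 × (141² − 108²) = 6454 mm^2
Piston speed v = Q_in/A_cap; rod-end outflow Q_out = v × A_ann = Q_in × A_ann/A_cap.

Q_out ≈ 1.93 L/s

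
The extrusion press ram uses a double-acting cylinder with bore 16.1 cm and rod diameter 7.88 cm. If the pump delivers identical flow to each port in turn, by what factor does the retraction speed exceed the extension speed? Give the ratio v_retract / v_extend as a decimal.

Cap-side area A_cap = π/4 × (16.1 cm)² = 203.6 cm^2
Rod-side annular area A_ann = π/4 × (16.1² − 7.88²) = 154.8 cm^2
For equal Q, v ∝ 1/A, so v_ret/v_ext = A_cap/A_ann.

v_ret/v_ext ≈ 1.32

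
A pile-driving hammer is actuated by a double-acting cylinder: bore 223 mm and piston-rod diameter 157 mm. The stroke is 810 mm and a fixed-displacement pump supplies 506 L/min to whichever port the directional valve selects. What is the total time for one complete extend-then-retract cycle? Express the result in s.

t ≈ 5.64 s

Cap-side area A_cap = π/4 × (223 mm)² = 39060 mm^2
Rod-side annular area A_ann = π/4 × (223² − 157²) = 19700 mm^2
t_ext = A_cap·L/Q = 3.751 s
t_ret = A_ann·L/Q = 1.892 s
t_cycle = t_ext + t_ret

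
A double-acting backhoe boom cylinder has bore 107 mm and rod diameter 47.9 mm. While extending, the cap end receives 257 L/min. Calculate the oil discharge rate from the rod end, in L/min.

Cap-side area A_cap = π/4 × (107 mm)² = 8992 mm^2
Rod-side annular area A_ann = π/4 × (107² − 47.9²) = 7190 mm^2
Piston speed v = Q_in/A_cap; rod-end outflow Q_out = v × A_ann = Q_in × A_ann/A_cap.

Q_out ≈ 205 L/min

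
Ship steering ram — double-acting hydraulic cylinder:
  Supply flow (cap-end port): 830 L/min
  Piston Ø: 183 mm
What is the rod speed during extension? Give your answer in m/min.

Cap-side area A_cap = π/4 × (183 mm)² = 26300 mm^2
v = Q / A

v ≈ 31.6 m/min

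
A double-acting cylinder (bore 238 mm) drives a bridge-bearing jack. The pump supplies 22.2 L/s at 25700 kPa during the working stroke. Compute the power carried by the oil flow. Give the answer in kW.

Hydraulic power = P × Q

W ≈ 571 kW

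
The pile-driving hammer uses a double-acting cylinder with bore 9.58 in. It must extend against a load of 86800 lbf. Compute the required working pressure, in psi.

Cap-side area A_cap = π/4 × (9.58 in)² = 72.08 in^2
P = F / A = 86800 lbf / A

P ≈ 1200 psi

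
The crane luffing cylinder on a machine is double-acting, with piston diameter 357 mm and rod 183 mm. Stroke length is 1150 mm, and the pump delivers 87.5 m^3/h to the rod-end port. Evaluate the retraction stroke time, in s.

Rod-side annular area A_ann = π/4 × (357² − 183²) = 73800 mm^2
Swept volume V = A × L; t = V / Q = A·L / Q

t ≈ 3.49 s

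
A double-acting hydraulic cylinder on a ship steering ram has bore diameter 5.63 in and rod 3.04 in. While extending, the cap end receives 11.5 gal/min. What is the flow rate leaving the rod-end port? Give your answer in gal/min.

Cap-side area A_cap = π/4 × (5.63 in)² = 24.89 in^2
Rod-side annular area A_ann = π/4 × (5.63² − 3.04²) = 17.64 in^2
Piston speed v = Q_in/A_cap; rod-end outflow Q_out = v × A_ann = Q_in × A_ann/A_cap.

Q_out ≈ 8.15 gal/min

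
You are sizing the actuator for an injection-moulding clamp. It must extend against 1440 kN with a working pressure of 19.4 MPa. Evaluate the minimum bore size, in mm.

D ≈ 307 mm

Extension force acts on the full piston face: F = P × (π/4)D².
D = √(4F / (πP)) = √(4 × 1440 kN / (π × 19.4 MPa))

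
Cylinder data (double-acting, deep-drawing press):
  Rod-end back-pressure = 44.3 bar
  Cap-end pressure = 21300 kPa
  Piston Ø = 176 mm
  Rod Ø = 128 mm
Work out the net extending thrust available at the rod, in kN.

Cap-side area A_cap = π/4 × (176 mm)² = 24330 mm^2
Rod-side annular area A_ann = π/4 × (176² − 128²) = 11460 mm^2
Net thrust = P_cap·A_cap − P_rod·A_ann = 518.2 kN − 50.77 kN

F ≈ 467 kN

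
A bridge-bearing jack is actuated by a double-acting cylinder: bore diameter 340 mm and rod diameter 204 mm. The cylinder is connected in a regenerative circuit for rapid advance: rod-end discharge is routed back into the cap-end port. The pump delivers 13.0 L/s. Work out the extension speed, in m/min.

In regeneration the rod-end outflow joins the pump flow into the cap end, so the net volume the pump must supply per unit advance equals the rod cross-section area.
Rod cross-section A_rod = π/4 × (204 mm)² = 32690 mm^2
v = Q_pump / A_rod

v ≈ 23.9 m/min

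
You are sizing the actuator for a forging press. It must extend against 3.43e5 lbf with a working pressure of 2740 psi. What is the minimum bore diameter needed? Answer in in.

Extension force acts on the full piston face: F = P × (π/4)D².
D = √(4F / (πP)) = √(4 × 3.43e5 lbf / (π × 2740 psi))

D ≈ 12.6 in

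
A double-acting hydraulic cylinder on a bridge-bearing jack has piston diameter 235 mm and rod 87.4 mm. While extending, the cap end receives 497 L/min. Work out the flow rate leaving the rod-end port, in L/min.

Cap-side area A_cap = π/4 × (235 mm)² = 43370 mm^2
Rod-side annular area A_ann = π/4 × (235² − 87.4²) = 37370 mm^2
Piston speed v = Q_in/A_cap; rod-end outflow Q_out = v × A_ann = Q_in × A_ann/A_cap.

Q_out ≈ 428 L/min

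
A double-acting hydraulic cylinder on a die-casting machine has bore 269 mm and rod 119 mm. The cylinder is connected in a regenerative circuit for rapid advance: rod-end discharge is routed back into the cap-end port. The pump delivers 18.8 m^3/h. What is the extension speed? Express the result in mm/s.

In regeneration the rod-end outflow joins the pump flow into the cap end, so the net volume the pump must supply per unit advance equals the rod cross-section area.
Rod cross-section A_rod = π/4 × (119 mm)² = 11120 mm^2
v = Q_pump / A_rod

v ≈ 470 mm/s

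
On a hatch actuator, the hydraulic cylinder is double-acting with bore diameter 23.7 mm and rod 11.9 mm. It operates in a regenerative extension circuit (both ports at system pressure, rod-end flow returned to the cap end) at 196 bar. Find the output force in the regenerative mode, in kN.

With equal pressure on both faces, forces on the annular region cancel; the net push is pressure × rod cross-section.
Rod cross-section A_rod = π/4 × (11.9 mm)² = 111.2 mm^2
F = P × A_rod

F ≈ 2.18 kN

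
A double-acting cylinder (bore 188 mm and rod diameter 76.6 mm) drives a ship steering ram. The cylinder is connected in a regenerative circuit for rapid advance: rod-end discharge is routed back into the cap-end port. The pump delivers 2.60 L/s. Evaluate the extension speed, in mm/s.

In regeneration the rod-end outflow joins the pump flow into the cap end, so the net volume the pump must supply per unit advance equals the rod cross-section area.
Rod cross-section A_rod = π/4 × (76.6 mm)² = 4608 mm^2
v = Q_pump / A_rod

v ≈ 564 mm/s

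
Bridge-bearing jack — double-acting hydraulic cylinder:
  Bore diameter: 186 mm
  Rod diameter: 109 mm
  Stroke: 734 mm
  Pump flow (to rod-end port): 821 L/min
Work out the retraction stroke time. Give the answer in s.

Rod-side annular area A_ann = π/4 × (186² − 109²) = 17840 mm^2
Swept volume V = A × L; t = V / Q = A·L / Q

t ≈ 0.957 s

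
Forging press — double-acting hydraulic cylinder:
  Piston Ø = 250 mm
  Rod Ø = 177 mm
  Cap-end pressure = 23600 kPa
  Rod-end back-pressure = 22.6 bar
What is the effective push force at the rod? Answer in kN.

F ≈ 1100 kN

Cap-side area A_cap = π/4 × (250 mm)² = 49090 mm^2
Rod-side annular area A_ann = π/4 × (250² − 177²) = 24480 mm^2
Net thrust = P_cap·A_cap − P_rod·A_ann = 1158 kN − 55.33 kN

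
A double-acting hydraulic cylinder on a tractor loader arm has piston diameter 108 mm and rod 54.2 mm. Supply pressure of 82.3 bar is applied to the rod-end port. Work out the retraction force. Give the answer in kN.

Rod-side annular area A_ann = π/4 × (108² − 54.2²) = 6854 mm^2
On retraction the pressure acts on the annular area (bore minus rod).
F = P × A_ann

F ≈ 56.4 kN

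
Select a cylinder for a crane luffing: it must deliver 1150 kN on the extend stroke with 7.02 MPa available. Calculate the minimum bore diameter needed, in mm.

Extension force acts on the full piston face: F = P × (π/4)D².
D = √(4F / (πP)) = √(4 × 1150 kN / (π × 7.02 MPa))

D ≈ 457 mm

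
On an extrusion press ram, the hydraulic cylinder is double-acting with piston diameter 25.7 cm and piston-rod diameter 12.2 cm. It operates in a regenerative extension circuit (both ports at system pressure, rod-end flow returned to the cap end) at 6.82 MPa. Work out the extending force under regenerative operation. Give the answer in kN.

F ≈ 79.7 kN

With equal pressure on both faces, forces on the annular region cancel; the net push is pressure × rod cross-section.
Rod cross-section A_rod = π/4 × (12.2 cm)² = 116.9 cm^2
F = P × A_rod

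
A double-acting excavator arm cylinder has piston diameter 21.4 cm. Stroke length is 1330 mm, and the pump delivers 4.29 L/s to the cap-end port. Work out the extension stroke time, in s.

Cap-side area A_cap = π/4 × (21.4 cm)² = 359.7 cm^2
Swept volume V = A × L; t = V / Q = A·L / Q

t ≈ 11.2 s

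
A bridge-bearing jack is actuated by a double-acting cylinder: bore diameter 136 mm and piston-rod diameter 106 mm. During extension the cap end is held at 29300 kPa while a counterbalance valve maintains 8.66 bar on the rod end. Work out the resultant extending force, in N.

Cap-side area A_cap = π/4 × (136 mm)² = 14530 mm^2
Rod-side annular area A_ann = π/4 × (136² − 106²) = 5702 mm^2
Net thrust = P_cap·A_cap − P_rod·A_ann = 4.256e5 N − 4938 N

F ≈ 4.21e5 N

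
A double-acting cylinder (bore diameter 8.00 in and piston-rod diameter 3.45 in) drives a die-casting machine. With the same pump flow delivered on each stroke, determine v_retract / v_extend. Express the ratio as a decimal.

Cap-side area A_cap = π/4 × (8.00 in)² = 50.27 in^2
Rod-side annular area A_ann = π/4 × (8.00² − 3.45²) = 40.92 in^2
For equal Q, v ∝ 1/A, so v_ret/v_ext = A_cap/A_ann.

v_ret/v_ext ≈ 1.23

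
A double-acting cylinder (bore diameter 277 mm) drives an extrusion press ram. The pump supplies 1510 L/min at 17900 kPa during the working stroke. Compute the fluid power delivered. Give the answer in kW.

W ≈ 450 kW

Hydraulic power = P × Q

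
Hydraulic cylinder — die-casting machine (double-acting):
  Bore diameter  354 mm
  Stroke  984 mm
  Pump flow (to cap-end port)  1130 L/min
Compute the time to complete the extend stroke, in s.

t ≈ 5.14 s

Cap-side area A_cap = π/4 × (354 mm)² = 98420 mm^2
Swept volume V = A × L; t = V / Q = A·L / Q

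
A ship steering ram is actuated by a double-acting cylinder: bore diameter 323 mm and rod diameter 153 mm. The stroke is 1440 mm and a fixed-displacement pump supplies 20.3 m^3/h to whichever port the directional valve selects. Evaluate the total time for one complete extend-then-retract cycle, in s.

Cap-side area A_cap = π/4 × (323 mm)² = 81940 mm^2
Rod-side annular area A_ann = π/4 × (323² − 153²) = 63550 mm^2
t_ext = A_cap·L/Q = 20.92 s
t_ret = A_ann·L/Q = 16.23 s
t_cycle = t_ext + t_ret

t ≈ 37.2 s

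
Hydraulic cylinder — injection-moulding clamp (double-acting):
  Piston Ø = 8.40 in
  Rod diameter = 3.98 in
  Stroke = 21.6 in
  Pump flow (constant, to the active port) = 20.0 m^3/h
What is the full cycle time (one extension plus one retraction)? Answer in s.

t ≈ 6.27 s

Cap-side area A_cap = π/4 × (8.40 in)² = 55.42 in^2
Rod-side annular area A_ann = π/4 × (8.40² − 3.98²) = 42.98 in^2
t_ext = A_cap·L/Q = 3.531 s
t_ret = A_ann·L/Q = 2.738 s
t_cycle = t_ext + t_ret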